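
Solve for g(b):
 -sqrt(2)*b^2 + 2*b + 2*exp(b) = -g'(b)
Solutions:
 g(b) = C1 + sqrt(2)*b^3/3 - b^2 - 2*exp(b)


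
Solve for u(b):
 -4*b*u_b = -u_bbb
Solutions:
 u(b) = C1 + Integral(C2*airyai(2^(2/3)*b) + C3*airybi(2^(2/3)*b), b)


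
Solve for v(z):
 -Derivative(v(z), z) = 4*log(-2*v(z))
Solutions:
 Integral(1/(log(-_y) + log(2)), (_y, v(z)))/4 = C1 - z


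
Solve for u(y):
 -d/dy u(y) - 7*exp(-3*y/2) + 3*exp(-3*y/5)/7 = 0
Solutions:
 u(y) = C1 + 14*exp(-3*y/2)/3 - 5*exp(-3*y/5)/7


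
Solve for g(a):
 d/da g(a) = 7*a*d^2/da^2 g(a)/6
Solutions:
 g(a) = C1 + C2*a^(13/7)


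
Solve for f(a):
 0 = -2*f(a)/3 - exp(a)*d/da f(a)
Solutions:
 f(a) = C1*exp(2*exp(-a)/3)


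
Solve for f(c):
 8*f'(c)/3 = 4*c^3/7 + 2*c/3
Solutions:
 f(c) = C1 + 3*c^4/56 + c^2/8


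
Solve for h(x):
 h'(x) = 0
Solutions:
 h(x) = C1


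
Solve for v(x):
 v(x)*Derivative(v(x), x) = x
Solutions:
 v(x) = -sqrt(C1 + x^2)
 v(x) = sqrt(C1 + x^2)


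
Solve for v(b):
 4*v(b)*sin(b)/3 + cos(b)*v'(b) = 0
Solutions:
 v(b) = C1*cos(b)^(4/3)


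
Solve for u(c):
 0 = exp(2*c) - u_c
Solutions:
 u(c) = C1 + exp(2*c)/2


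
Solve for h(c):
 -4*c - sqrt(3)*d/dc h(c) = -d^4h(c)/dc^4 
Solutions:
 h(c) = C1 + C4*exp(3^(1/6)*c) - 2*sqrt(3)*c^2/3 + (C2*sin(3^(2/3)*c/2) + C3*cos(3^(2/3)*c/2))*exp(-3^(1/6)*c/2)


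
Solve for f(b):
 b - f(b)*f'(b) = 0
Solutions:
 f(b) = -sqrt(C1 + b^2)
 f(b) = sqrt(C1 + b^2)


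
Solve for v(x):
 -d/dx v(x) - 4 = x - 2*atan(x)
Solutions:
 v(x) = C1 - x^2/2 + 2*x*atan(x) - 4*x - log(x^2 + 1)


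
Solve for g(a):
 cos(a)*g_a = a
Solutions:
 g(a) = C1 + Integral(a/cos(a), a)


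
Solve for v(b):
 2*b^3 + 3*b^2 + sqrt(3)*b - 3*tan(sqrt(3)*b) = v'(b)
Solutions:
 v(b) = C1 + b^4/2 + b^3 + sqrt(3)*b^2/2 + sqrt(3)*log(cos(sqrt(3)*b))


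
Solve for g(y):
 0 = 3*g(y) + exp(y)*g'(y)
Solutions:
 g(y) = C1*exp(3*exp(-y))


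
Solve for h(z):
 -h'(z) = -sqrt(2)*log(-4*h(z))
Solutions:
 -sqrt(2)*Integral(1/(log(-_y) + 2*log(2)), (_y, h(z)))/2 = C1 - z


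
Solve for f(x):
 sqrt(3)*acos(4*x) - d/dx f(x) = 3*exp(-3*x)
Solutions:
 f(x) = C1 + sqrt(3)*x*acos(4*x) - sqrt(3)*sqrt(1 - 16*x^2)/4 + exp(-3*x)


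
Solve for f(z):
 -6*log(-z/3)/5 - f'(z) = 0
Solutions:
 f(z) = C1 - 6*z*log(-z)/5 + 6*z*(1 + log(3))/5


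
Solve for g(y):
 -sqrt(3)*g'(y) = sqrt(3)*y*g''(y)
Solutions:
 g(y) = C1 + C2*log(y)


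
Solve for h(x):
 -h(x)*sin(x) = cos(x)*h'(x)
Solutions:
 h(x) = C1*cos(x)


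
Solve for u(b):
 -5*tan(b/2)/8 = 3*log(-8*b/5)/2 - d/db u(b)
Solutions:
 u(b) = C1 + 3*b*log(-b)/2 - 2*b*log(5) - 3*b/2 + b*log(10)/2 + 4*b*log(2) - 5*log(cos(b/2))/4


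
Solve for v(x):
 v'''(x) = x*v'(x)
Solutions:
 v(x) = C1 + Integral(C2*airyai(x) + C3*airybi(x), x)


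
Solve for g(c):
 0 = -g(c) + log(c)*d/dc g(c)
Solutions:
 g(c) = C1*exp(li(c))


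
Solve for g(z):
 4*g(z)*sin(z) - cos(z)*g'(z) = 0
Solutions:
 g(z) = C1/cos(z)^4


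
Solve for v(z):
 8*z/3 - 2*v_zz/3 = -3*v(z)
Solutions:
 v(z) = C1*exp(-3*sqrt(2)*z/2) + C2*exp(3*sqrt(2)*z/2) - 8*z/9


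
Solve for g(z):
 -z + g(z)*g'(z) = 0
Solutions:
 g(z) = -sqrt(C1 + z^2)
 g(z) = sqrt(C1 + z^2)


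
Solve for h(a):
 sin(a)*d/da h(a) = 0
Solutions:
 h(a) = C1


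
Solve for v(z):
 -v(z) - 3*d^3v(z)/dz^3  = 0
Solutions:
 v(z) = C3*exp(-3^(2/3)*z/3) + (C1*sin(3^(1/6)*z/2) + C2*cos(3^(1/6)*z/2))*exp(3^(2/3)*z/6)


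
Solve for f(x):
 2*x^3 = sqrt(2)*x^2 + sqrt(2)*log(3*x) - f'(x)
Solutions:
 f(x) = C1 - x^4/2 + sqrt(2)*x^3/3 + sqrt(2)*x*log(x) - sqrt(2)*x + sqrt(2)*x*log(3)


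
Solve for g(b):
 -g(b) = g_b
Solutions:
 g(b) = C1*exp(-b)


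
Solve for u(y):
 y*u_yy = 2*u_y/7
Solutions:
 u(y) = C1 + C2*y^(9/7)


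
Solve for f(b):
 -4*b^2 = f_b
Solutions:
 f(b) = C1 - 4*b^3/3


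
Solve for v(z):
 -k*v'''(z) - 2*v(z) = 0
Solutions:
 v(z) = C1*exp(2^(1/3)*z*(-1/k)^(1/3)) + C2*exp(2^(1/3)*z*(-1/k)^(1/3)*(-1 + sqrt(3)*I)/2) + C3*exp(-2^(1/3)*z*(-1/k)^(1/3)*(1 + sqrt(3)*I)/2)


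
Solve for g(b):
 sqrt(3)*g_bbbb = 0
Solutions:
 g(b) = C1 + C2*b + C3*b^2 + C4*b^3


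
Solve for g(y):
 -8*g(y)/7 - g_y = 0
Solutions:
 g(y) = C1*exp(-8*y/7)


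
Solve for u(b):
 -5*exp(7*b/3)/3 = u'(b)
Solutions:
 u(b) = C1 - 5*exp(7*b/3)/7


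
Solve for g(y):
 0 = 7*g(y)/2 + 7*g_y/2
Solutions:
 g(y) = C1*exp(-y)


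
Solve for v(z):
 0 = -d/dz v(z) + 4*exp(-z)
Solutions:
 v(z) = C1 - 4*exp(-z)


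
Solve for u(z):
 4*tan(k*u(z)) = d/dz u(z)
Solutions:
 u(z) = Piecewise((-asin(exp(C1*k + 4*k*z))/k + pi/k, Ne(k, 0)), (nan, True))
 u(z) = Piecewise((asin(exp(C1*k + 4*k*z))/k, Ne(k, 0)), (nan, True))


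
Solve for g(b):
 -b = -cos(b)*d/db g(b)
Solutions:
 g(b) = C1 + Integral(b/cos(b), b)


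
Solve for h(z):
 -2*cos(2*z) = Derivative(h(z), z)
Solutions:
 h(z) = C1 - sin(2*z)


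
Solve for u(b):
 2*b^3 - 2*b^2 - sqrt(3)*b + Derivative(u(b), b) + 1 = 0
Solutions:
 u(b) = C1 - b^4/2 + 2*b^3/3 + sqrt(3)*b^2/2 - b


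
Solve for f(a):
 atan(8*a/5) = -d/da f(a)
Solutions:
 f(a) = C1 - a*atan(8*a/5) + 5*log(64*a^2 + 25)/16


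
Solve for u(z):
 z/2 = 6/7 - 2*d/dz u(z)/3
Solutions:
 u(z) = C1 - 3*z^2/8 + 9*z/7


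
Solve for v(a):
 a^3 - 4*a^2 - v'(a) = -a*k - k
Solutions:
 v(a) = C1 + a^4/4 - 4*a^3/3 + a^2*k/2 + a*k


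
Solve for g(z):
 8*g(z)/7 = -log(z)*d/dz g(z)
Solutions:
 g(z) = C1*exp(-8*li(z)/7)


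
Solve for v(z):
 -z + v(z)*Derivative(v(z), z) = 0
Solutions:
 v(z) = -sqrt(C1 + z^2)
 v(z) = sqrt(C1 + z^2)


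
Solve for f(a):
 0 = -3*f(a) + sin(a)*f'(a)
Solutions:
 f(a) = C1*(cos(a) - 1)^(3/2)/(cos(a) + 1)^(3/2)


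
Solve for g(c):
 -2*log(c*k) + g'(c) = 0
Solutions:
 g(c) = C1 + 2*c*log(c*k) - 2*c


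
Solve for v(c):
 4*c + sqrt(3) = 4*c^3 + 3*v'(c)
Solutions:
 v(c) = C1 - c^4/3 + 2*c^2/3 + sqrt(3)*c/3


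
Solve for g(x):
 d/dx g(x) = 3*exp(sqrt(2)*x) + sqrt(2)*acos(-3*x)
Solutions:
 g(x) = C1 + sqrt(2)*(x*acos(-3*x) + sqrt(1 - 9*x^2)/3) + 3*sqrt(2)*exp(sqrt(2)*x)/2


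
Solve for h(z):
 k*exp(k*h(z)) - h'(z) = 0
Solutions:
 h(z) = Piecewise((log(-1/(C1*k + k^2*z))/k, Ne(k, 0)), (nan, True))
 h(z) = Piecewise((C1 + k*z, Eq(k, 0)), (nan, True))


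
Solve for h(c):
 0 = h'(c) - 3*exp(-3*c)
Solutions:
 h(c) = C1 - exp(-3*c)


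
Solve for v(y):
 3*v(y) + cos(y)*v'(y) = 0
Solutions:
 v(y) = C1*(sin(y) - 1)^(3/2)/(sin(y) + 1)^(3/2)


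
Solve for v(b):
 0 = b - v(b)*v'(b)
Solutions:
 v(b) = -sqrt(C1 + b^2)
 v(b) = sqrt(C1 + b^2)


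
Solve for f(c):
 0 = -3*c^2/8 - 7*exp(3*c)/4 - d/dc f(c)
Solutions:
 f(c) = C1 - c^3/8 - 7*exp(3*c)/12


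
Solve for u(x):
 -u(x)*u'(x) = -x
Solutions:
 u(x) = -sqrt(C1 + x^2)
 u(x) = sqrt(C1 + x^2)


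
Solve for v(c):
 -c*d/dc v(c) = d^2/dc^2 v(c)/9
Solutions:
 v(c) = C1 + C2*erf(3*sqrt(2)*c/2)


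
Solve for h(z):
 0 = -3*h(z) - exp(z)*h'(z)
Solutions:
 h(z) = C1*exp(3*exp(-z))


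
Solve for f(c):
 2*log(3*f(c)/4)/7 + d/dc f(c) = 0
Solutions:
 -7*Integral(1/(-log(_y) - log(3) + 2*log(2)), (_y, f(c)))/2 = C1 - c


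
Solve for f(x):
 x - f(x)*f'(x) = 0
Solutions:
 f(x) = -sqrt(C1 + x^2)
 f(x) = sqrt(C1 + x^2)


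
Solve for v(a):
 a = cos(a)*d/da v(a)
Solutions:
 v(a) = C1 + Integral(a/cos(a), a)


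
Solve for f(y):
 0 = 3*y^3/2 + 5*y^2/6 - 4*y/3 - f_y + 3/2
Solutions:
 f(y) = C1 + 3*y^4/8 + 5*y^3/18 - 2*y^2/3 + 3*y/2


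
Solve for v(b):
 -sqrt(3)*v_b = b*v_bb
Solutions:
 v(b) = C1 + C2*b^(1 - sqrt(3))


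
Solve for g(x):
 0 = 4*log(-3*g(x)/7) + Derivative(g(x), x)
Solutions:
 Integral(1/(log(-_y) - log(7) + log(3)), (_y, g(x)))/4 = C1 - x


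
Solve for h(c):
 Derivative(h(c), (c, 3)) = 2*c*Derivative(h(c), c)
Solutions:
 h(c) = C1 + Integral(C2*airyai(2^(1/3)*c) + C3*airybi(2^(1/3)*c), c)


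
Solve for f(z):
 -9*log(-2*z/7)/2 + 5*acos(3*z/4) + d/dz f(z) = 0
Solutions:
 f(z) = C1 + 9*z*log(-z)/2 - 5*z*acos(3*z/4) - 5*z*log(7) - 9*z/2 + z*log(14)/2 + 4*z*log(2) + 5*sqrt(16 - 9*z^2)/3


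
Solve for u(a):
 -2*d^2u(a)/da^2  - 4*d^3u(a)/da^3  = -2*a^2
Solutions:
 u(a) = C1 + C2*a + C3*exp(-a/2) + a^4/12 - 2*a^3/3 + 4*a^2


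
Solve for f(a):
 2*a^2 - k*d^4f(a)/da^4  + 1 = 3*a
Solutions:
 f(a) = C1 + C2*a + C3*a^2 + C4*a^3 + a^6/(180*k) - a^5/(40*k) + a^4/(24*k)


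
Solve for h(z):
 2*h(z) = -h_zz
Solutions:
 h(z) = C1*sin(sqrt(2)*z) + C2*cos(sqrt(2)*z)


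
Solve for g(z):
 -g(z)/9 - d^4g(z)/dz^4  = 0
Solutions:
 g(z) = (C1*sin(sqrt(6)*z/6) + C2*cos(sqrt(6)*z/6))*exp(-sqrt(6)*z/6) + (C3*sin(sqrt(6)*z/6) + C4*cos(sqrt(6)*z/6))*exp(sqrt(6)*z/6)


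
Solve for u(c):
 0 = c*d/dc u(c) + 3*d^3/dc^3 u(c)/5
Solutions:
 u(c) = C1 + Integral(C2*airyai(-3^(2/3)*5^(1/3)*c/3) + C3*airybi(-3^(2/3)*5^(1/3)*c/3), c)


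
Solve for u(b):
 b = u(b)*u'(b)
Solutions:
 u(b) = -sqrt(C1 + b^2)
 u(b) = sqrt(C1 + b^2)


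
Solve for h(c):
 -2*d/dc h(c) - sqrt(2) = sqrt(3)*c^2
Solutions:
 h(c) = C1 - sqrt(3)*c^3/6 - sqrt(2)*c/2


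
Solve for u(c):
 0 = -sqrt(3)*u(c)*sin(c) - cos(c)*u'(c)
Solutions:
 u(c) = C1*cos(c)^(sqrt(3))


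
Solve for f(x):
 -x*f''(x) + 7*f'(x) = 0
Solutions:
 f(x) = C1 + C2*x^8


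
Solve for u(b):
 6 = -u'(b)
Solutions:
 u(b) = C1 - 6*b


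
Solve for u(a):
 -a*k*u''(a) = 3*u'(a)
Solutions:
 u(a) = C1 + a^(((re(k) - 3)*re(k) + im(k)^2)/(re(k)^2 + im(k)^2))*(C2*sin(3*log(a)*Abs(im(k))/(re(k)^2 + im(k)^2)) + C3*cos(3*log(a)*im(k)/(re(k)^2 + im(k)^2)))


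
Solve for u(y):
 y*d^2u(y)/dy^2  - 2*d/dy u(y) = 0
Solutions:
 u(y) = C1 + C2*y^3


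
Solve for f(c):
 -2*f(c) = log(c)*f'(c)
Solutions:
 f(c) = C1*exp(-2*li(c))


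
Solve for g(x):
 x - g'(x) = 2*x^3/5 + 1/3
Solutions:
 g(x) = C1 - x^4/10 + x^2/2 - x/3


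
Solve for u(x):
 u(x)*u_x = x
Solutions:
 u(x) = -sqrt(C1 + x^2)
 u(x) = sqrt(C1 + x^2)


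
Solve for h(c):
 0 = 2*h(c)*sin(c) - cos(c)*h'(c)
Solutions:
 h(c) = C1/cos(c)^2


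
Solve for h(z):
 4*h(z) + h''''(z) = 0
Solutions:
 h(z) = (C1*sin(z) + C2*cos(z))*exp(-z) + (C3*sin(z) + C4*cos(z))*exp(z)


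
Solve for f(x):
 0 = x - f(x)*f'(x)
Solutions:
 f(x) = -sqrt(C1 + x^2)
 f(x) = sqrt(C1 + x^2)


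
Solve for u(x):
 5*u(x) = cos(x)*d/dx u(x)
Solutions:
 u(x) = C1*sqrt(sin(x) + 1)*(sin(x)^2 + 2*sin(x) + 1)/(sqrt(sin(x) - 1)*(sin(x)^2 - 2*sin(x) + 1))


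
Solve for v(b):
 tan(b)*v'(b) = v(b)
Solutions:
 v(b) = C1*sin(b)


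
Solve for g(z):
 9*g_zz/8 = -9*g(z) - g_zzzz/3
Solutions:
 g(z) = (C1*sin(3^(3/4)*z*cos(atan(sqrt(687)/9)/2)) + C2*cos(3^(3/4)*z*cos(atan(sqrt(687)/9)/2)))*exp(-3^(3/4)*z*sin(atan(sqrt(687)/9)/2)) + (C3*sin(3^(3/4)*z*cos(atan(sqrt(687)/9)/2)) + C4*cos(3^(3/4)*z*cos(atan(sqrt(687)/9)/2)))*exp(3^(3/4)*z*sin(atan(sqrt(687)/9)/2))


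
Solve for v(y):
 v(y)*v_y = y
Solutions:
 v(y) = -sqrt(C1 + y^2)
 v(y) = sqrt(C1 + y^2)


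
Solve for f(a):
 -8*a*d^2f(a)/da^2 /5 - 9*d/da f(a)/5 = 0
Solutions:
 f(a) = C1 + C2/a^(1/8)


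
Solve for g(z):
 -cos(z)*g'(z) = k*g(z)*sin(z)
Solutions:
 g(z) = C1*exp(k*log(cos(z)))


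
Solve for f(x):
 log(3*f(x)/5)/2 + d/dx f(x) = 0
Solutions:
 2*Integral(1/(log(_y) - log(5) + log(3)), (_y, f(x))) = C1 - x


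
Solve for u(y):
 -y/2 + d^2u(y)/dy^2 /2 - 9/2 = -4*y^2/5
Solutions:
 u(y) = C1 + C2*y - 2*y^4/15 + y^3/6 + 9*y^2/2


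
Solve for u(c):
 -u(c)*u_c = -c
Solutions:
 u(c) = -sqrt(C1 + c^2)
 u(c) = sqrt(C1 + c^2)


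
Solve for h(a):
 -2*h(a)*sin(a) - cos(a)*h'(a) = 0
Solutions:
 h(a) = C1*cos(a)^2


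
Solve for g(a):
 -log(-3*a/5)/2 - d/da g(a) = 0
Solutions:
 g(a) = C1 - a*log(-a)/2 + a*(-log(3) + 1 + log(5))/2


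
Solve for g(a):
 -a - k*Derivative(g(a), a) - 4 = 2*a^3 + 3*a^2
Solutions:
 g(a) = C1 - a^4/(2*k) - a^3/k - a^2/(2*k) - 4*a/k


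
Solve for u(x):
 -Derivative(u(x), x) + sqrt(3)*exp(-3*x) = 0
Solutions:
 u(x) = C1 - sqrt(3)*exp(-3*x)/3


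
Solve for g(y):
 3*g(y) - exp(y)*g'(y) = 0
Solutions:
 g(y) = C1*exp(-3*exp(-y))


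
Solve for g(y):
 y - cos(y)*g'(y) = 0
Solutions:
 g(y) = C1 + Integral(y/cos(y), y)


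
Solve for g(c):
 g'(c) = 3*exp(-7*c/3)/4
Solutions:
 g(c) = C1 - 9*exp(-7*c/3)/28


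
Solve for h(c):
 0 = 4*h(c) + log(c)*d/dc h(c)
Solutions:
 h(c) = C1*exp(-4*li(c))


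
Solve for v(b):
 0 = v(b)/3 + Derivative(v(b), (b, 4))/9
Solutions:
 v(b) = (C1*sin(sqrt(2)*3^(1/4)*b/2) + C2*cos(sqrt(2)*3^(1/4)*b/2))*exp(-sqrt(2)*3^(1/4)*b/2) + (C3*sin(sqrt(2)*3^(1/4)*b/2) + C4*cos(sqrt(2)*3^(1/4)*b/2))*exp(sqrt(2)*3^(1/4)*b/2)


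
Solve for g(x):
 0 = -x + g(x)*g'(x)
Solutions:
 g(x) = -sqrt(C1 + x^2)
 g(x) = sqrt(C1 + x^2)


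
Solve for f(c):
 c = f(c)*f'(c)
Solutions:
 f(c) = -sqrt(C1 + c^2)
 f(c) = sqrt(C1 + c^2)


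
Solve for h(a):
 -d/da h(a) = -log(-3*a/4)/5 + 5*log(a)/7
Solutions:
 h(a) = C1 - 18*a*log(a)/35 + a*(-14*log(2) + 7*log(3) + 18 + 7*I*pi)/35


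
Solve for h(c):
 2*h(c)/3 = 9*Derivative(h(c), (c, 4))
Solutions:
 h(c) = C1*exp(-6^(1/4)*c/3) + C2*exp(6^(1/4)*c/3) + C3*sin(6^(1/4)*c/3) + C4*cos(6^(1/4)*c/3)


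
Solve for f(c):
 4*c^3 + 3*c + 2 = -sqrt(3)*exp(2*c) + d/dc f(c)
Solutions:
 f(c) = C1 + c^4 + 3*c^2/2 + 2*c + sqrt(3)*exp(2*c)/2


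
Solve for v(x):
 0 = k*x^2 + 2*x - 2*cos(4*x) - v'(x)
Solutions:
 v(x) = C1 + k*x^3/3 + x^2 - sin(4*x)/2


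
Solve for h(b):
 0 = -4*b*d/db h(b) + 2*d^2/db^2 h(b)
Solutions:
 h(b) = C1 + C2*erfi(b)


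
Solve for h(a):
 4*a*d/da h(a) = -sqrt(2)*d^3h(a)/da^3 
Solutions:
 h(a) = C1 + Integral(C2*airyai(-sqrt(2)*a) + C3*airybi(-sqrt(2)*a), a)


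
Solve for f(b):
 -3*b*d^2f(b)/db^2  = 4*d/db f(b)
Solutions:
 f(b) = C1 + C2/b^(1/3)


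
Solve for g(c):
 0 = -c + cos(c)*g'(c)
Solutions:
 g(c) = C1 + Integral(c/cos(c), c)


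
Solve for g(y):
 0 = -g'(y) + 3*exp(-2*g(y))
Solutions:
 g(y) = log(-sqrt(C1 + 6*y))
 g(y) = log(C1 + 6*y)/2


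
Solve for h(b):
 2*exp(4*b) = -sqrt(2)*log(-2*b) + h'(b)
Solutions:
 h(b) = C1 + sqrt(2)*b*log(-b) + sqrt(2)*b*(-1 + log(2)) + exp(4*b)/2


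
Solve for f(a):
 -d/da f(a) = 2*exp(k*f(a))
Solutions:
 f(a) = Piecewise((log(1/(C1*k + 2*a*k))/k, Ne(k, 0)), (nan, True))
 f(a) = Piecewise((C1 - 2*a, Eq(k, 0)), (nan, True))


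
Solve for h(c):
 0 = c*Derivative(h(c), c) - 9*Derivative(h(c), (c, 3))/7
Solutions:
 h(c) = C1 + Integral(C2*airyai(21^(1/3)*c/3) + C3*airybi(21^(1/3)*c/3), c)


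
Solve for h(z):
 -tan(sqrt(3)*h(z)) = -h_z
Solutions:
 h(z) = sqrt(3)*(pi - asin(C1*exp(sqrt(3)*z)))/3
 h(z) = sqrt(3)*asin(C1*exp(sqrt(3)*z))/3


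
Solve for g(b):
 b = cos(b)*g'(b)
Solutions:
 g(b) = C1 + Integral(b/cos(b), b)


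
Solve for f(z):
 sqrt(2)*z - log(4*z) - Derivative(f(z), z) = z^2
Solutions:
 f(z) = C1 - z^3/3 + sqrt(2)*z^2/2 - z*log(z) - z*log(4) + z


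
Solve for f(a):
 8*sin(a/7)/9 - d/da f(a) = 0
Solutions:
 f(a) = C1 - 56*cos(a/7)/9


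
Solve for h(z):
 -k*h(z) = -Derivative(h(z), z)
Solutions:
 h(z) = C1*exp(k*z)


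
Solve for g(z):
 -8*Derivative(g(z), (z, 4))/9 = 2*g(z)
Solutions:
 g(z) = (C1*sin(sqrt(3)*z/2) + C2*cos(sqrt(3)*z/2))*exp(-sqrt(3)*z/2) + (C3*sin(sqrt(3)*z/2) + C4*cos(sqrt(3)*z/2))*exp(sqrt(3)*z/2)


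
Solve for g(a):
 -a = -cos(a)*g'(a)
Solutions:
 g(a) = C1 + Integral(a/cos(a), a)


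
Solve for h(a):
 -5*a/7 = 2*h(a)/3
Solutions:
 h(a) = -15*a/14


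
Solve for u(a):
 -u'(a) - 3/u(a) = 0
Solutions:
 u(a) = -sqrt(C1 - 6*a)
 u(a) = sqrt(C1 - 6*a)


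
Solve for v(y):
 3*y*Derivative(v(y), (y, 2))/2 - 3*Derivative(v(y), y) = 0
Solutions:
 v(y) = C1 + C2*y^3


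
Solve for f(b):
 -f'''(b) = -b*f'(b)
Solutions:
 f(b) = C1 + Integral(C2*airyai(b) + C3*airybi(b), b)


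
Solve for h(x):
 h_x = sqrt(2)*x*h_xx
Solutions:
 h(x) = C1 + C2*x^(sqrt(2)/2 + 1)


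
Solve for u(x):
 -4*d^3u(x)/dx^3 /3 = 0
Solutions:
 u(x) = C1 + C2*x + C3*x^2


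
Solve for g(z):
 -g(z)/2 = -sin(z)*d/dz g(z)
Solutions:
 g(z) = C1*(cos(z) - 1)^(1/4)/(cos(z) + 1)^(1/4)


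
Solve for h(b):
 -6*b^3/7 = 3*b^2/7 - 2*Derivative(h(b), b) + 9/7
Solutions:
 h(b) = C1 + 3*b^4/28 + b^3/14 + 9*b/14


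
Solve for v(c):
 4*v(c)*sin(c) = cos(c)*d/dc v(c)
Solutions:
 v(c) = C1/cos(c)^4


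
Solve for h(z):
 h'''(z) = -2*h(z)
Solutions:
 h(z) = C3*exp(-2^(1/3)*z) + (C1*sin(2^(1/3)*sqrt(3)*z/2) + C2*cos(2^(1/3)*sqrt(3)*z/2))*exp(2^(1/3)*z/2)


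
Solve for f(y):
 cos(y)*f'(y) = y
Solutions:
 f(y) = C1 + Integral(y/cos(y), y)


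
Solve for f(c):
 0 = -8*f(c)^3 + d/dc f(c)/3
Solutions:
 f(c) = -sqrt(2)*sqrt(-1/(C1 + 24*c))/2
 f(c) = sqrt(2)*sqrt(-1/(C1 + 24*c))/2


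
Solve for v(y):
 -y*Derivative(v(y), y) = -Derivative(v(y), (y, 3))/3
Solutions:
 v(y) = C1 + Integral(C2*airyai(3^(1/3)*y) + C3*airybi(3^(1/3)*y), y)


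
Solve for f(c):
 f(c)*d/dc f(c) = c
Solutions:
 f(c) = -sqrt(C1 + c^2)
 f(c) = sqrt(C1 + c^2)


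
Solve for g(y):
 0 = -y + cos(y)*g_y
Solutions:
 g(y) = C1 + Integral(y/cos(y), y)


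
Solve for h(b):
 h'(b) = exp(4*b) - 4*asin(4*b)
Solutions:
 h(b) = C1 - 4*b*asin(4*b) - sqrt(1 - 16*b^2) + exp(4*b)/4


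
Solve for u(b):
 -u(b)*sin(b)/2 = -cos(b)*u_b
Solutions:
 u(b) = C1/sqrt(cos(b))


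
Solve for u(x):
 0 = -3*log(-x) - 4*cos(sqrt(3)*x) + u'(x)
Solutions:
 u(x) = C1 + 3*x*log(-x) - 3*x + 4*sqrt(3)*sin(sqrt(3)*x)/3


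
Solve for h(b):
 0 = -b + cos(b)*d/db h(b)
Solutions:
 h(b) = C1 + Integral(b/cos(b), b)


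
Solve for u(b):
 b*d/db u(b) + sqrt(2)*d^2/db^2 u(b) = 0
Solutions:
 u(b) = C1 + C2*erf(2^(1/4)*b/2)


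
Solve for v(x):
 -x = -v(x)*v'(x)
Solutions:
 v(x) = -sqrt(C1 + x^2)
 v(x) = sqrt(C1 + x^2)


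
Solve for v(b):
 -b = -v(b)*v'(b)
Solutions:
 v(b) = -sqrt(C1 + b^2)
 v(b) = sqrt(C1 + b^2)


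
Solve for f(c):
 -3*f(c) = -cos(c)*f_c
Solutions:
 f(c) = C1*(sin(c) + 1)^(3/2)/(sin(c) - 1)^(3/2)


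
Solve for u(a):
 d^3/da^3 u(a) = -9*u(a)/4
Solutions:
 u(a) = C3*exp(-2^(1/3)*3^(2/3)*a/2) + (C1*sin(3*2^(1/3)*3^(1/6)*a/4) + C2*cos(3*2^(1/3)*3^(1/6)*a/4))*exp(2^(1/3)*3^(2/3)*a/4)


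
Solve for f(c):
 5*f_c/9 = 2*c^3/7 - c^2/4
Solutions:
 f(c) = C1 + 9*c^4/70 - 3*c^3/20


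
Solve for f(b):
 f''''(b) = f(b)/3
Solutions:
 f(b) = C1*exp(-3^(3/4)*b/3) + C2*exp(3^(3/4)*b/3) + C3*sin(3^(3/4)*b/3) + C4*cos(3^(3/4)*b/3)


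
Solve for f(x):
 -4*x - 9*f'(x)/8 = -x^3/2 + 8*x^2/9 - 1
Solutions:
 f(x) = C1 + x^4/9 - 64*x^3/243 - 16*x^2/9 + 8*x/9


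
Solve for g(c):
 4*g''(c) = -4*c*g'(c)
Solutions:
 g(c) = C1 + C2*erf(sqrt(2)*c/2)


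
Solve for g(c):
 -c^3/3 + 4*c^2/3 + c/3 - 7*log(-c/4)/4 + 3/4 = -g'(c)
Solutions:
 g(c) = C1 + c^4/12 - 4*c^3/9 - c^2/6 + 7*c*log(-c)/4 + c*(-5 - 7*log(2))/2


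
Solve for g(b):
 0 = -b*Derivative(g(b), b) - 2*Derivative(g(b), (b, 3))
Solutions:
 g(b) = C1 + Integral(C2*airyai(-2^(2/3)*b/2) + C3*airybi(-2^(2/3)*b/2), b)


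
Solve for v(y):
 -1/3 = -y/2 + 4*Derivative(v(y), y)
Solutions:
 v(y) = C1 + y^2/16 - y/12


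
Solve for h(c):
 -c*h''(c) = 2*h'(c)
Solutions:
 h(c) = C1 + C2/c


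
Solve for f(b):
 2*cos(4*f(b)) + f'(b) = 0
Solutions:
 f(b) = -asin((C1 + exp(16*b))/(C1 - exp(16*b)))/4 + pi/4
 f(b) = asin((C1 + exp(16*b))/(C1 - exp(16*b)))/4


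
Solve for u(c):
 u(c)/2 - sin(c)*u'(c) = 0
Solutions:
 u(c) = C1*(cos(c) - 1)^(1/4)/(cos(c) + 1)^(1/4)


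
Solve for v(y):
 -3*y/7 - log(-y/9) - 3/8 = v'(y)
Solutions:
 v(y) = C1 - 3*y^2/14 - y*log(-y) + y*(5/8 + 2*log(3))


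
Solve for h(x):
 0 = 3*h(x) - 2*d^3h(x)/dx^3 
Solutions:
 h(x) = C3*exp(2^(2/3)*3^(1/3)*x/2) + (C1*sin(2^(2/3)*3^(5/6)*x/4) + C2*cos(2^(2/3)*3^(5/6)*x/4))*exp(-2^(2/3)*3^(1/3)*x/4)


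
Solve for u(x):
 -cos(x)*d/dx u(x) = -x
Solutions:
 u(x) = C1 + Integral(x/cos(x), x)


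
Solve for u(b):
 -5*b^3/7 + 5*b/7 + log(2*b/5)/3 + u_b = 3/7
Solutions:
 u(b) = C1 + 5*b^4/28 - 5*b^2/14 - b*log(b)/3 - b*log(2)/3 + b*log(5)/3 + 16*b/21


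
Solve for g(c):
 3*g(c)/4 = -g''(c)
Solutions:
 g(c) = C1*sin(sqrt(3)*c/2) + C2*cos(sqrt(3)*c/2)


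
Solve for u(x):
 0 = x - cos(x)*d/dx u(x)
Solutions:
 u(x) = C1 + Integral(x/cos(x), x)


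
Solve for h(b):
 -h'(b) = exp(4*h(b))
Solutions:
 h(b) = log(-I*(1/(C1 + 4*b))^(1/4))
 h(b) = log(I*(1/(C1 + 4*b))^(1/4))
 h(b) = log(-(1/(C1 + 4*b))^(1/4))
 h(b) = log(1/(C1 + 4*b))/4


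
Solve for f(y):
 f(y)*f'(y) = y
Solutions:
 f(y) = -sqrt(C1 + y^2)
 f(y) = sqrt(C1 + y^2)


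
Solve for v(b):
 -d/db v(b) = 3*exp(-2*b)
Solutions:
 v(b) = C1 + 3*exp(-2*b)/2


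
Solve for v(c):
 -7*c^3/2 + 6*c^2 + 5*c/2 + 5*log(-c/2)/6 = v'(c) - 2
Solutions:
 v(c) = C1 - 7*c^4/8 + 2*c^3 + 5*c^2/4 + 5*c*log(-c)/6 + c*(7 - 5*log(2))/6


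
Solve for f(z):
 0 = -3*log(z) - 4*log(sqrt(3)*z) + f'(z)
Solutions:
 f(z) = C1 + 7*z*log(z) - 7*z + z*log(9)


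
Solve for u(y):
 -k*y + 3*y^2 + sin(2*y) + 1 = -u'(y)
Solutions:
 u(y) = C1 + k*y^2/2 - y^3 - y + cos(2*y)/2


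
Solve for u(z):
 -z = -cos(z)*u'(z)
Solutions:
 u(z) = C1 + Integral(z/cos(z), z)


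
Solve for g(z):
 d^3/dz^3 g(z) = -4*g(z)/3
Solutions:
 g(z) = C3*exp(-6^(2/3)*z/3) + (C1*sin(2^(2/3)*3^(1/6)*z/2) + C2*cos(2^(2/3)*3^(1/6)*z/2))*exp(6^(2/3)*z/6)


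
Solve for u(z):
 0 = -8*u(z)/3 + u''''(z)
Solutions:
 u(z) = C1*exp(-6^(3/4)*z/3) + C2*exp(6^(3/4)*z/3) + C3*sin(6^(3/4)*z/3) + C4*cos(6^(3/4)*z/3)


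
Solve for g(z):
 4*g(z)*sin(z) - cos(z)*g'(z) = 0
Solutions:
 g(z) = C1/cos(z)^4


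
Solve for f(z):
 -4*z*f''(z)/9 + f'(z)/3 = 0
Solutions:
 f(z) = C1 + C2*z^(7/4)


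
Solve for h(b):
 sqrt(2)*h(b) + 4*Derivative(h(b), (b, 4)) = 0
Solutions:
 h(b) = (C1*sin(2^(1/8)*b/2) + C2*cos(2^(1/8)*b/2))*exp(-2^(1/8)*b/2) + (C3*sin(2^(1/8)*b/2) + C4*cos(2^(1/8)*b/2))*exp(2^(1/8)*b/2)


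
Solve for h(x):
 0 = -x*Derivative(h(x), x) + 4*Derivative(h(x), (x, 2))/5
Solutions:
 h(x) = C1 + C2*erfi(sqrt(10)*x/4)


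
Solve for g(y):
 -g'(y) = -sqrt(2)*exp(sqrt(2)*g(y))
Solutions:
 g(y) = sqrt(2)*(2*log(-1/(C1 + sqrt(2)*y)) - log(2))/4


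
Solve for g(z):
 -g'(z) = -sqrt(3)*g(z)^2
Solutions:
 g(z) = -1/(C1 + sqrt(3)*z)


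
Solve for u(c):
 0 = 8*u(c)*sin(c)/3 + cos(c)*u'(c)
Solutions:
 u(c) = C1*cos(c)^(8/3)


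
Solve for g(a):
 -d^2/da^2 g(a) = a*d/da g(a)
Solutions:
 g(a) = C1 + C2*erf(sqrt(2)*a/2)


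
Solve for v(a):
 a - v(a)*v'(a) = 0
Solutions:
 v(a) = -sqrt(C1 + a^2)
 v(a) = sqrt(C1 + a^2)


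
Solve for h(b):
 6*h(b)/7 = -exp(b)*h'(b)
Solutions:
 h(b) = C1*exp(6*exp(-b)/7)


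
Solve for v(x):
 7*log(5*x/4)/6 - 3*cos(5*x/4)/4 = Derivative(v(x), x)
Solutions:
 v(x) = C1 + 7*x*log(x)/6 - 7*x*log(2)/3 - 7*x/6 + 7*x*log(5)/6 - 3*sin(5*x/4)/5


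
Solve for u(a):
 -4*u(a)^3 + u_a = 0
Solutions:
 u(a) = -sqrt(2)*sqrt(-1/(C1 + 4*a))/2
 u(a) = sqrt(2)*sqrt(-1/(C1 + 4*a))/2


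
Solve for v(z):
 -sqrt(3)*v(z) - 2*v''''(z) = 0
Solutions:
 v(z) = (C1*sin(2^(1/4)*3^(1/8)*z/2) + C2*cos(2^(1/4)*3^(1/8)*z/2))*exp(-2^(1/4)*3^(1/8)*z/2) + (C3*sin(2^(1/4)*3^(1/8)*z/2) + C4*cos(2^(1/4)*3^(1/8)*z/2))*exp(2^(1/4)*3^(1/8)*z/2)


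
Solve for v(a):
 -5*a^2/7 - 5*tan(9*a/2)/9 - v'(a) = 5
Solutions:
 v(a) = C1 - 5*a^3/21 - 5*a + 10*log(cos(9*a/2))/81


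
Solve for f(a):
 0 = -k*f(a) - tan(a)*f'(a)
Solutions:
 f(a) = C1*exp(-k*log(sin(a)))


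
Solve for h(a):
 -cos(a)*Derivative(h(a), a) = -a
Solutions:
 h(a) = C1 + Integral(a/cos(a), a)


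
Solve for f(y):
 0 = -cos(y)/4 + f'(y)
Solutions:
 f(y) = C1 + sin(y)/4


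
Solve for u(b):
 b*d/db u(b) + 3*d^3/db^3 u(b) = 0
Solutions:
 u(b) = C1 + Integral(C2*airyai(-3^(2/3)*b/3) + C3*airybi(-3^(2/3)*b/3), b)


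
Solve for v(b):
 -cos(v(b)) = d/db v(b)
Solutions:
 v(b) = pi - asin((C1 + exp(2*b))/(C1 - exp(2*b)))
 v(b) = asin((C1 + exp(2*b))/(C1 - exp(2*b)))


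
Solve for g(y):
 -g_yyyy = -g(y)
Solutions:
 g(y) = C1*exp(-y) + C2*exp(y) + C3*sin(y) + C4*cos(y)


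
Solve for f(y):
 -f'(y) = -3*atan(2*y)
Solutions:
 f(y) = C1 + 3*y*atan(2*y) - 3*log(4*y^2 + 1)/4


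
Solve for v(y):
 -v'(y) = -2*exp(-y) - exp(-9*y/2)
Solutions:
 v(y) = C1 - 2*exp(-y) - 2*exp(-9*y/2)/9


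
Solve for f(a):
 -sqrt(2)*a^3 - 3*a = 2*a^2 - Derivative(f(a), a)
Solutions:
 f(a) = C1 + sqrt(2)*a^4/4 + 2*a^3/3 + 3*a^2/2


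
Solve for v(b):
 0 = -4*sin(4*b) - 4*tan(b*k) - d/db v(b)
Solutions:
 v(b) = C1 - 4*Piecewise((-log(cos(b*k))/k, Ne(k, 0)), (0, True)) + cos(4*b)


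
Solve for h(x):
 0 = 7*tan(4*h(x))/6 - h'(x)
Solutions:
 h(x) = -asin(C1*exp(14*x/3))/4 + pi/4
 h(x) = asin(C1*exp(14*x/3))/4


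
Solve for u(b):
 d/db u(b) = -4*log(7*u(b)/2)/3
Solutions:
 -3*Integral(1/(-log(_y) - log(7) + log(2)), (_y, u(b)))/4 = C1 - b


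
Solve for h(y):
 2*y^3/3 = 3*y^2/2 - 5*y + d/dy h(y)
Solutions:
 h(y) = C1 + y^4/6 - y^3/2 + 5*y^2/2


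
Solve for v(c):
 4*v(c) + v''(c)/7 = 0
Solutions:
 v(c) = C1*sin(2*sqrt(7)*c) + C2*cos(2*sqrt(7)*c)


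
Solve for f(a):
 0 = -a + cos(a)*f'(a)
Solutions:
 f(a) = C1 + Integral(a/cos(a), a)


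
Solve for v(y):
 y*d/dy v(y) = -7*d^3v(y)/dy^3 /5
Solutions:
 v(y) = C1 + Integral(C2*airyai(-5^(1/3)*7^(2/3)*y/7) + C3*airybi(-5^(1/3)*7^(2/3)*y/7), y)


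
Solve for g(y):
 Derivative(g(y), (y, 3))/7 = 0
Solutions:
 g(y) = C1 + C2*y + C3*y^2


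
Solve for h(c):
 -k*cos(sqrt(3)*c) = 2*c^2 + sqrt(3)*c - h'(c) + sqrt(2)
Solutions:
 h(c) = C1 + 2*c^3/3 + sqrt(3)*c^2/2 + sqrt(2)*c + sqrt(3)*k*sin(sqrt(3)*c)/3


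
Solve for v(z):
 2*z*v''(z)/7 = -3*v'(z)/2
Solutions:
 v(z) = C1 + C2/z^(17/4)


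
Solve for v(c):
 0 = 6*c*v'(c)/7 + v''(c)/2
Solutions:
 v(c) = C1 + C2*erf(sqrt(42)*c/7)


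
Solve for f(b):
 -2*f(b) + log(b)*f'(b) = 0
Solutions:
 f(b) = C1*exp(2*li(b))


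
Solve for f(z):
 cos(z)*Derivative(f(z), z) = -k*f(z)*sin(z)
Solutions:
 f(z) = C1*exp(k*log(cos(z)))


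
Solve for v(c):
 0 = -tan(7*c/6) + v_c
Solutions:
 v(c) = C1 - 6*log(cos(7*c/6))/7


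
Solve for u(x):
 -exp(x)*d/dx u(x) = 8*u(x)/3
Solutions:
 u(x) = C1*exp(8*exp(-x)/3)


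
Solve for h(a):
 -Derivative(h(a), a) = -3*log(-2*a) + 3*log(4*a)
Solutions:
 h(a) = C1 + 3*a*(-log(2) + I*pi)


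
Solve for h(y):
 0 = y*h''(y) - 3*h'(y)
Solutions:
 h(y) = C1 + C2*y^4


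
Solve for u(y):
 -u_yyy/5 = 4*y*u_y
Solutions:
 u(y) = C1 + Integral(C2*airyai(-20^(1/3)*y) + C3*airybi(-20^(1/3)*y), y)


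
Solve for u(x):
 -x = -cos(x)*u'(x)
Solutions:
 u(x) = C1 + Integral(x/cos(x), x)


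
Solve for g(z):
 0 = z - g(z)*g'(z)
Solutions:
 g(z) = -sqrt(C1 + z^2)
 g(z) = sqrt(C1 + z^2)


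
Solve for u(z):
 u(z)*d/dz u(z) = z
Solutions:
 u(z) = -sqrt(C1 + z^2)
 u(z) = sqrt(C1 + z^2)


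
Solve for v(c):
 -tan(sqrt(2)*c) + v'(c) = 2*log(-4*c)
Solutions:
 v(c) = C1 + 2*c*log(-c) - 2*c + 4*c*log(2) - sqrt(2)*log(cos(sqrt(2)*c))/2


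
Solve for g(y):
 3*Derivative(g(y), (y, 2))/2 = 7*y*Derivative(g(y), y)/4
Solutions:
 g(y) = C1 + C2*erfi(sqrt(21)*y/6)


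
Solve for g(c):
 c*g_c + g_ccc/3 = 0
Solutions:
 g(c) = C1 + Integral(C2*airyai(-3^(1/3)*c) + C3*airybi(-3^(1/3)*c), c)


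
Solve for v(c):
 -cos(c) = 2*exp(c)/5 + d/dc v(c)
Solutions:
 v(c) = C1 - 2*exp(c)/5 - sin(c)


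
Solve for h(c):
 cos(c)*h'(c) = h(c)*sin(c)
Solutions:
 h(c) = C1/cos(c)


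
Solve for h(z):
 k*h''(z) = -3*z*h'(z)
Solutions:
 h(z) = C1 + C2*sqrt(k)*erf(sqrt(6)*z*sqrt(1/k)/2)


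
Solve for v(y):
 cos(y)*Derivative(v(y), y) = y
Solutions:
 v(y) = C1 + Integral(y/cos(y), y)


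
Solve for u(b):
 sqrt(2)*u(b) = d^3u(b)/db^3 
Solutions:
 u(b) = C3*exp(2^(1/6)*b) + (C1*sin(2^(1/6)*sqrt(3)*b/2) + C2*cos(2^(1/6)*sqrt(3)*b/2))*exp(-2^(1/6)*b/2)


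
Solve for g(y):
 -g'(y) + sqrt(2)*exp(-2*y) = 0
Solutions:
 g(y) = C1 - sqrt(2)*exp(-2*y)/2


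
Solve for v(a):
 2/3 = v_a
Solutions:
 v(a) = C1 + 2*a/3


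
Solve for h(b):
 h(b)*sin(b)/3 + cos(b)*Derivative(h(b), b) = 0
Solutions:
 h(b) = C1*cos(b)^(1/3)


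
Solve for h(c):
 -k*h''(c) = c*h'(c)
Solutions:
 h(c) = C1 + C2*sqrt(k)*erf(sqrt(2)*c*sqrt(1/k)/2)


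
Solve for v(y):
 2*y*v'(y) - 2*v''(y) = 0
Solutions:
 v(y) = C1 + C2*erfi(sqrt(2)*y/2)


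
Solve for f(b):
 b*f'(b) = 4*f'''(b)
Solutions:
 f(b) = C1 + Integral(C2*airyai(2^(1/3)*b/2) + C3*airybi(2^(1/3)*b/2), b)


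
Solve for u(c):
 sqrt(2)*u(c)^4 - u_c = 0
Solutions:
 u(c) = (-1/(C1 + 3*sqrt(2)*c))^(1/3)
 u(c) = (-1/(C1 + sqrt(2)*c))^(1/3)*(-3^(2/3) - 3*3^(1/6)*I)/6
 u(c) = (-1/(C1 + sqrt(2)*c))^(1/3)*(-3^(2/3) + 3*3^(1/6)*I)/6


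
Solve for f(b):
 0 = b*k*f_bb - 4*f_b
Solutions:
 f(b) = C1 + b^(((re(k) + 4)*re(k) + im(k)^2)/(re(k)^2 + im(k)^2))*(C2*sin(4*log(b)*Abs(im(k))/(re(k)^2 + im(k)^2)) + C3*cos(4*log(b)*im(k)/(re(k)^2 + im(k)^2)))


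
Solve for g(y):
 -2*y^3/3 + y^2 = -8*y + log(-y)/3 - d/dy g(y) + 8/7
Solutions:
 g(y) = C1 + y^4/6 - y^3/3 - 4*y^2 + y*log(-y)/3 + 17*y/21


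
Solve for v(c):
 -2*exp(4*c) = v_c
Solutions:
 v(c) = C1 - exp(4*c)/2


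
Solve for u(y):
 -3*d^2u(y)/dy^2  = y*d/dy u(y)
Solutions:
 u(y) = C1 + C2*erf(sqrt(6)*y/6)


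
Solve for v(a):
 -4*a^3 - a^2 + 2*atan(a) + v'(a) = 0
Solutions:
 v(a) = C1 + a^4 + a^3/3 - 2*a*atan(a) + log(a^2 + 1)


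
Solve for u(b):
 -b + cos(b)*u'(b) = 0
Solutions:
 u(b) = C1 + Integral(b/cos(b), b)


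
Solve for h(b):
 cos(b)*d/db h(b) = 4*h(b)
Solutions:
 h(b) = C1*(sin(b)^2 + 2*sin(b) + 1)/(sin(b)^2 - 2*sin(b) + 1)


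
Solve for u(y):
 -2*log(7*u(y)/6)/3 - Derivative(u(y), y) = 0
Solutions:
 -3*Integral(1/(-log(_y) - log(7) + log(6)), (_y, u(y)))/2 = C1 - y


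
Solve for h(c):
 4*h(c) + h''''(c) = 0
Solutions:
 h(c) = (C1*sin(c) + C2*cos(c))*exp(-c) + (C3*sin(c) + C4*cos(c))*exp(c)


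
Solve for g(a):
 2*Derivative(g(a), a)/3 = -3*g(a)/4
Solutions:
 g(a) = C1*exp(-9*a/8)


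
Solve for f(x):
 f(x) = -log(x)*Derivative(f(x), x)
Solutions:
 f(x) = C1*exp(-li(x))


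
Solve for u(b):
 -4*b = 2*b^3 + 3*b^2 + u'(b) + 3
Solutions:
 u(b) = C1 - b^4/2 - b^3 - 2*b^2 - 3*b


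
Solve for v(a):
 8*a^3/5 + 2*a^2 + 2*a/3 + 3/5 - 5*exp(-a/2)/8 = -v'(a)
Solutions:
 v(a) = C1 - 2*a^4/5 - 2*a^3/3 - a^2/3 - 3*a/5 - 5*exp(-a/2)/4


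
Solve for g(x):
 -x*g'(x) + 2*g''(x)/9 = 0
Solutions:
 g(x) = C1 + C2*erfi(3*x/2)


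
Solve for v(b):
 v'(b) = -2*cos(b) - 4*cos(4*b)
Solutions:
 v(b) = C1 - 2*sin(b) - sin(4*b)


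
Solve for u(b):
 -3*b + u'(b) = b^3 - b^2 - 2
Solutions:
 u(b) = C1 + b^4/4 - b^3/3 + 3*b^2/2 - 2*b


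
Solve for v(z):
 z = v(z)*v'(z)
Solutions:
 v(z) = -sqrt(C1 + z^2)
 v(z) = sqrt(C1 + z^2)


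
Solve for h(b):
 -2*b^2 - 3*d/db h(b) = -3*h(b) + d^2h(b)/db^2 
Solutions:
 h(b) = C1*exp(b*(-3 + sqrt(21))/2) + C2*exp(-b*(3 + sqrt(21))/2) + 2*b^2/3 + 4*b/3 + 16/9


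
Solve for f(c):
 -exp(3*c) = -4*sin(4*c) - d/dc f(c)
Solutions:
 f(c) = C1 + exp(3*c)/3 + cos(4*c)


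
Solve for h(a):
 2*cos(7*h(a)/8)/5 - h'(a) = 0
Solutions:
 -2*a/5 - 4*log(sin(7*h(a)/8) - 1)/7 + 4*log(sin(7*h(a)/8) + 1)/7 = C1


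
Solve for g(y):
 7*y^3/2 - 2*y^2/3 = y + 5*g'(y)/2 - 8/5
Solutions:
 g(y) = C1 + 7*y^4/20 - 4*y^3/45 - y^2/5 + 16*y/25


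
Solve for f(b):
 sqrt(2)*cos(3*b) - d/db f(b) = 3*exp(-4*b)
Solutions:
 f(b) = C1 + sqrt(2)*sin(3*b)/3 + 3*exp(-4*b)/4


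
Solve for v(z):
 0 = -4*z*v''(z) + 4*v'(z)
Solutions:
 v(z) = C1 + C2*z^2


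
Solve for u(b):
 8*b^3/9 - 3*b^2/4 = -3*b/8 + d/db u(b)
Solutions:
 u(b) = C1 + 2*b^4/9 - b^3/4 + 3*b^2/16


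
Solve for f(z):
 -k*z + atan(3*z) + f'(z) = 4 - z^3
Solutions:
 f(z) = C1 + k*z^2/2 - z^4/4 - z*atan(3*z) + 4*z + log(9*z^2 + 1)/6


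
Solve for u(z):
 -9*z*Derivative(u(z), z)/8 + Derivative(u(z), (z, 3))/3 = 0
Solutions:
 u(z) = C1 + Integral(C2*airyai(3*z/2) + C3*airybi(3*z/2), z)


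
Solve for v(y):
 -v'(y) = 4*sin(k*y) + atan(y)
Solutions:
 v(y) = C1 - y*atan(y) - 4*Piecewise((-cos(k*y)/k, Ne(k, 0)), (0, True)) + log(y^2 + 1)/2


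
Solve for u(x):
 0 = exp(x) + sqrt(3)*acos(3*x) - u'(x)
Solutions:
 u(x) = C1 + sqrt(3)*(x*acos(3*x) - sqrt(1 - 9*x^2)/3) + exp(x)


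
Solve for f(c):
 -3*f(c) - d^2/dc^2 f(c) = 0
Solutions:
 f(c) = C1*sin(sqrt(3)*c) + C2*cos(sqrt(3)*c)


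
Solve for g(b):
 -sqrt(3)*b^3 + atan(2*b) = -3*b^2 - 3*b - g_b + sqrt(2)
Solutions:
 g(b) = C1 + sqrt(3)*b^4/4 - b^3 - 3*b^2/2 - b*atan(2*b) + sqrt(2)*b + log(4*b^2 + 1)/4


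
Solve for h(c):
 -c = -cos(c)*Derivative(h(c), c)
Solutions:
 h(c) = C1 + Integral(c/cos(c), c)


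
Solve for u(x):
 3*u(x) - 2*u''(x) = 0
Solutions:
 u(x) = C1*exp(-sqrt(6)*x/2) + C2*exp(sqrt(6)*x/2)


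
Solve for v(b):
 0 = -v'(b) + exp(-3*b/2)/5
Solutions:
 v(b) = C1 - 2*exp(-3*b/2)/15


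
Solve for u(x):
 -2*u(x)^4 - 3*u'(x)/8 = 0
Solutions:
 u(x) = (-1 - sqrt(3)*I)*(1/(C1 + 16*x))^(1/3)/2
 u(x) = (-1 + sqrt(3)*I)*(1/(C1 + 16*x))^(1/3)/2
 u(x) = (1/(C1 + 16*x))^(1/3)


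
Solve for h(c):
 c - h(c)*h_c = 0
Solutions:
 h(c) = -sqrt(C1 + c^2)
 h(c) = sqrt(C1 + c^2)


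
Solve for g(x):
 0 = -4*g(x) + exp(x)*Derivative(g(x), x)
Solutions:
 g(x) = C1*exp(-4*exp(-x))


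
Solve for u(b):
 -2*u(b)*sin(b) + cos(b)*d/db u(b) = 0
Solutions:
 u(b) = C1/cos(b)^2


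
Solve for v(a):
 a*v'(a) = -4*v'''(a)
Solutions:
 v(a) = C1 + Integral(C2*airyai(-2^(1/3)*a/2) + C3*airybi(-2^(1/3)*a/2), a)


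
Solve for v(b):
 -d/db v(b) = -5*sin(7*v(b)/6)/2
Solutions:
 -5*b/2 + 3*log(cos(7*v(b)/6) - 1)/7 - 3*log(cos(7*v(b)/6) + 1)/7 = C1


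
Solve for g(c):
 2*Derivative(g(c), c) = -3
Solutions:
 g(c) = C1 - 3*c/2


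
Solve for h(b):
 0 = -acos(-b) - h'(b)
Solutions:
 h(b) = C1 - b*acos(-b) - sqrt(1 - b^2)


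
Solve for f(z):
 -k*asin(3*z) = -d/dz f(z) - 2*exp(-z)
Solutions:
 f(z) = C1 + k*z*asin(3*z) + k*sqrt(1 - 9*z^2)/3 + 2*exp(-z)


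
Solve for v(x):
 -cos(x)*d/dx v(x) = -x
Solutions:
 v(x) = C1 + Integral(x/cos(x), x)


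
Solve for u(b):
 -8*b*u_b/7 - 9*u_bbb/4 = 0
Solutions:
 u(b) = C1 + Integral(C2*airyai(-2*147^(1/3)*2^(2/3)*b/21) + C3*airybi(-2*147^(1/3)*2^(2/3)*b/21), b)


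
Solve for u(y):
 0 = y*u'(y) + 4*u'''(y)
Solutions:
 u(y) = C1 + Integral(C2*airyai(-2^(1/3)*y/2) + C3*airybi(-2^(1/3)*y/2), y)


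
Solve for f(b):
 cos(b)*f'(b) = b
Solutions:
 f(b) = C1 + Integral(b/cos(b), b)


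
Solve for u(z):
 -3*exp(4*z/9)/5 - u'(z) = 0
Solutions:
 u(z) = C1 - 27*exp(4*z/9)/20


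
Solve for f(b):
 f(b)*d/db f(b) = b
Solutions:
 f(b) = -sqrt(C1 + b^2)
 f(b) = sqrt(C1 + b^2)


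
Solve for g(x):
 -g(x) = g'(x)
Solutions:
 g(x) = C1*exp(-x)


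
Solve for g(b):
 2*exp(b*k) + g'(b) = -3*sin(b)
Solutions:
 g(b) = C1 + 3*cos(b) - 2*exp(b*k)/k


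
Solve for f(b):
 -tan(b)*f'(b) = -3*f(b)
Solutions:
 f(b) = C1*sin(b)^3


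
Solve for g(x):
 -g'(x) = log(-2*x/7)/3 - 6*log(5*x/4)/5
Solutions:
 g(x) = C1 + 13*x*log(x)/15 + x*(-41*log(2) - 13 + 5*log(7) + 18*log(5) - 5*I*pi)/15


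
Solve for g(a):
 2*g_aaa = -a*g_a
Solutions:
 g(a) = C1 + Integral(C2*airyai(-2^(2/3)*a/2) + C3*airybi(-2^(2/3)*a/2), a)


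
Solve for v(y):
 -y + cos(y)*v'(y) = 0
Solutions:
 v(y) = C1 + Integral(y/cos(y), y)


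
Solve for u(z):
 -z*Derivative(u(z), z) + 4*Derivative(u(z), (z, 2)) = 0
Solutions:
 u(z) = C1 + C2*erfi(sqrt(2)*z/4)


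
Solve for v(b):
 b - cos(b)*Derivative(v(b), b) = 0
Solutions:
 v(b) = C1 + Integral(b/cos(b), b)


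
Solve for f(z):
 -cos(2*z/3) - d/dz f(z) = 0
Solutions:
 f(z) = C1 - 3*sin(2*z/3)/2


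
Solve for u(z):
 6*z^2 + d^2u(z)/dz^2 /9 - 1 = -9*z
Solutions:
 u(z) = C1 + C2*z - 9*z^4/2 - 27*z^3/2 + 9*z^2/2


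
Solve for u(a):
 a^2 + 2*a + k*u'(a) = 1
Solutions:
 u(a) = C1 - a^3/(3*k) - a^2/k + a/k


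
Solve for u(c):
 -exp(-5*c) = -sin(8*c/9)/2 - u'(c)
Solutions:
 u(c) = C1 + 9*cos(8*c/9)/16 - exp(-5*c)/5


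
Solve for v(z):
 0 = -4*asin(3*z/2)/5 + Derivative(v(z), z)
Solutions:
 v(z) = C1 + 4*z*asin(3*z/2)/5 + 4*sqrt(4 - 9*z^2)/15


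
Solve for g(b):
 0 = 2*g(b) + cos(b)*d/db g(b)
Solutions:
 g(b) = C1*(sin(b) - 1)/(sin(b) + 1)


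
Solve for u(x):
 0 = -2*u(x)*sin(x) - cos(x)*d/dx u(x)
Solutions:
 u(x) = C1*cos(x)^2


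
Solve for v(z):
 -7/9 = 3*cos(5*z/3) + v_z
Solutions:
 v(z) = C1 - 7*z/9 - 9*sin(5*z/3)/5


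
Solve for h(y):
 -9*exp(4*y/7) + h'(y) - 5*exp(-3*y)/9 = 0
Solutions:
 h(y) = C1 + 63*exp(4*y/7)/4 - 5*exp(-3*y)/27


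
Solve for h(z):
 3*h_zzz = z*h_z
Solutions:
 h(z) = C1 + Integral(C2*airyai(3^(2/3)*z/3) + C3*airybi(3^(2/3)*z/3), z)


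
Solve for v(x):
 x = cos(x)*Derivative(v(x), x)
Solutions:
 v(x) = C1 + Integral(x/cos(x), x)


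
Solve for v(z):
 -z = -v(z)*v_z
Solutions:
 v(z) = -sqrt(C1 + z^2)
 v(z) = sqrt(C1 + z^2)


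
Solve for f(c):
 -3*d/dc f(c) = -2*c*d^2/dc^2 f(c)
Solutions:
 f(c) = C1 + C2*c^(5/2)


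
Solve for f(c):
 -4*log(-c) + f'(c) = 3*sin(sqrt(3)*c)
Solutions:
 f(c) = C1 + 4*c*log(-c) - 4*c - sqrt(3)*cos(sqrt(3)*c)


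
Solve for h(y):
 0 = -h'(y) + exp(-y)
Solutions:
 h(y) = C1 - exp(-y)


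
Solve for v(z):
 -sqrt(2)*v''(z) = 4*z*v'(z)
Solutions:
 v(z) = C1 + C2*erf(2^(1/4)*z)


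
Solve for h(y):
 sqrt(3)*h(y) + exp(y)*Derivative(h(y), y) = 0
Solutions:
 h(y) = C1*exp(sqrt(3)*exp(-y))


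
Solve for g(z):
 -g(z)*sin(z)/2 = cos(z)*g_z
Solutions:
 g(z) = C1*sqrt(cos(z))


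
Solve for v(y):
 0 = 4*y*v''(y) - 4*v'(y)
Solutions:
 v(y) = C1 + C2*y^2


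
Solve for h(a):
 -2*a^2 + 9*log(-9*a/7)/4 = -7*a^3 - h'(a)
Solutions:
 h(a) = C1 - 7*a^4/4 + 2*a^3/3 - 9*a*log(-a)/4 + 9*a*(-2*log(3) + 1 + log(7))/4


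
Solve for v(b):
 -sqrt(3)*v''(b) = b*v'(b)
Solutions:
 v(b) = C1 + C2*erf(sqrt(2)*3^(3/4)*b/6)


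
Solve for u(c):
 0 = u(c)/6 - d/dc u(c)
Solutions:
 u(c) = C1*exp(c/6)


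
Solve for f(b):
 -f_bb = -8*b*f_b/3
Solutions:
 f(b) = C1 + C2*erfi(2*sqrt(3)*b/3)


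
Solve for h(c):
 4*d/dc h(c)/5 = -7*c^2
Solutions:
 h(c) = C1 - 35*c^3/12


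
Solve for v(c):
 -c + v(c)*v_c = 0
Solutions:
 v(c) = -sqrt(C1 + c^2)
 v(c) = sqrt(C1 + c^2)


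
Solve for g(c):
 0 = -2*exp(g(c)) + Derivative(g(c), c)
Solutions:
 g(c) = log(-1/(C1 + 2*c))


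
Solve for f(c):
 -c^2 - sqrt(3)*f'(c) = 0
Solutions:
 f(c) = C1 - sqrt(3)*c^3/9


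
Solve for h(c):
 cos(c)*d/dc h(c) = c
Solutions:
 h(c) = C1 + Integral(c/cos(c), c)


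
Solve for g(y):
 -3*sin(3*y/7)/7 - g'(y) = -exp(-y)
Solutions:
 g(y) = C1 + cos(3*y/7) - exp(-y)


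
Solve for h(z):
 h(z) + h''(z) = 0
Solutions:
 h(z) = C1*sin(z) + C2*cos(z)


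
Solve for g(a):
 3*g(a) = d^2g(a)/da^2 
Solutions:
 g(a) = C1*exp(-sqrt(3)*a) + C2*exp(sqrt(3)*a)


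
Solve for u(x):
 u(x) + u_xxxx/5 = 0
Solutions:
 u(x) = (C1*sin(sqrt(2)*5^(1/4)*x/2) + C2*cos(sqrt(2)*5^(1/4)*x/2))*exp(-sqrt(2)*5^(1/4)*x/2) + (C3*sin(sqrt(2)*5^(1/4)*x/2) + C4*cos(sqrt(2)*5^(1/4)*x/2))*exp(sqrt(2)*5^(1/4)*x/2)
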